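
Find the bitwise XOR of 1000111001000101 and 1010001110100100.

XOR: 1 when bits differ
  1000111001000101
^ 1010001110100100
------------------
  0010110111100001
Decimal: 36421 ^ 41892 = 11745



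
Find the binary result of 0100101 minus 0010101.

Method 1 - Direct subtraction (column by column from the right: bit − bit − borrow-in; if negative, add 2 and borrow 1 from the next column):
borrow: 0100000
        0100101
-       0010101
---------------
        0010000

Method 2 - Add two's complement:
Two's complement of 0010101: invert → 1101010, add 1 → 1101011
  0100101
+ 1101011
---------
 10010000  (end carry out of the top bit = 1)
Discarding the end carry: 0010000
Decimal check:
  0100101 = 32 + 4 + 1 = 37
  0010101 = 16 + 4 + 1 = 21
  37 - 21 = 16, and 0010000 = 16 ✓



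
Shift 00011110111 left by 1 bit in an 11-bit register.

Original: 00011110111 (decimal 247)
Shift left by 1 position
Append 1 zero on the right
Result: 00111101110 (decimal 494)
Equivalent: 247 << 1 = 247 × 2^1 = 494



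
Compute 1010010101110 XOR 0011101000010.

XOR: 1 when bits differ
  1010010101110
^ 0011101000010
---------------
  1001111101100
Decimal: 5294 ^ 1858 = 5100



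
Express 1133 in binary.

Using repeated division by 2:
1133 ÷ 2 = 566 remainder 1
566 ÷ 2 = 283 remainder 0
283 ÷ 2 = 141 remainder 1
141 ÷ 2 = 70 remainder 1
70 ÷ 2 = 35 remainder 0
35 ÷ 2 = 17 remainder 1
17 ÷ 2 = 8 remainder 1
8 ÷ 2 = 4 remainder 0
4 ÷ 2 = 2 remainder 0
2 ÷ 2 = 1 remainder 0
1 ÷ 2 = 0 remainder 1
Reading remainders bottom to top: 10001101101



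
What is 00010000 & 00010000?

AND: 1 only when both bits are 1
  00010000
& 00010000
----------
  00010000
Decimal: 16 & 16 = 16



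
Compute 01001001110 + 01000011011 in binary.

Add column by column from the right: bit + bit + carry-in; write the sum mod 2, carry 1 when the sum is 2 or 3.
carry:  10000111100
        01001001110
+       01000011011
-------------------
       010001101001
(the carry out of the leftmost column, 0, becomes the leading bit)
Decimal check:
  01001001110 = 512 + 64 + 8 + 4 + 2 = 590
  01000011011 = 512 + 16 + 8 + 2 + 1 = 539
  590 + 539 = 1129, and 010001101001 = 1024 + 64 + 32 + 8 + 1 = 1129 ✓



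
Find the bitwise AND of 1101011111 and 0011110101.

AND: 1 only when both bits are 1
  1101011111
& 0011110101
------------
  0001010101
Decimal: 863 & 245 = 85



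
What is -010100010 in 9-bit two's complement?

Original: 010100010
Step 1 - Invert all bits: 101011101
Step 2 - Add 1: 101011110
Verification: 010100010 + 101011110 = 1000000000; discarding the end carry (carry out of the top bit) leaves the 9-bit value 000000000, as required for x + (-x)



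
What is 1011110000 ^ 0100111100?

XOR: 1 when bits differ
  1011110000
^ 0100111100
------------
  1111001100
Decimal: 752 ^ 316 = 972



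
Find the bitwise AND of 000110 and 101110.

AND: 1 only when both bits are 1
  000110
& 101110
--------
  000110
Decimal: 6 & 46 = 6



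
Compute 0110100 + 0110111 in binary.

Add column by column from the right: bit + bit + carry-in; write the sum mod 2, carry 1 when the sum is 2 or 3.
carry:  1101000
        0110100
+       0110111
---------------
       01101011
(the carry out of the leftmost column, 0, becomes the leading bit)
Decimal check:
  0110100 = 32 + 16 + 4 = 52
  0110111 = 32 + 16 + 4 + 2 + 1 = 55
  52 + 55 = 107, and 01101011 = 64 + 32 + 8 + 2 + 1 = 107 ✓



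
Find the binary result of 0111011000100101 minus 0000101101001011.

Method 1 - Direct subtraction (column by column from the right: bit − bit − borrow-in; if negative, add 2 and borrow 1 from the next column):
borrow: 0001011110110100
        0111011000100101
-       0000101101001011
------------------------
        0110101011011010

Method 2 - Add two's complement:
Two's complement of 0000101101001011: invert → 1111010010110100, add 1 → 1111010010110101
  0111011000100101
+ 1111010010110101
------------------
 10110101011011010  (end carry out of the top bit = 1)
Discarding the end carry: 0110101011011010
Decimal check:
  0111011000100101 = 16384 + 8192 + 4096 + 1024 + 512 + 32 + 4 + 1 = 30245
  0000101101001011 = 2048 + 512 + 256 + 64 + 8 + 2 + 1 = 2891
  30245 - 2891 = 27354, and 0110101011011010 = 16384 + 8192 + 2048 + 512 + 128 + 64 + 16 + 8 + 2 = 27354 ✓



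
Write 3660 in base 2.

Using repeated division by 2:
3660 ÷ 2 = 1830 remainder 0
1830 ÷ 2 = 915 remainder 0
915 ÷ 2 = 457 remainder 1
457 ÷ 2 = 228 remainder 1
228 ÷ 2 = 114 remainder 0
114 ÷ 2 = 57 remainder 0
57 ÷ 2 = 28 remainder 1
28 ÷ 2 = 14 remainder 0
14 ÷ 2 = 7 remainder 0
7 ÷ 2 = 3 remainder 1
3 ÷ 2 = 1 remainder 1
1 ÷ 2 = 0 remainder 1
Reading remainders bottom to top: 111001001100



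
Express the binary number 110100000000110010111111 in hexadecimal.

Group into 4-bit nibbles from right:
  1101 = D
  0000 = 0
  0000 = 0
  1100 = C
  1011 = B
  1111 = F
Result: D00CBF



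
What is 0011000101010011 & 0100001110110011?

AND: 1 only when both bits are 1
  0011000101010011
& 0100001110110011
------------------
  0000000100010011
Decimal: 12627 & 17331 = 275



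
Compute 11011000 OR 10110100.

OR: 1 when either bit is 1
  11011000
| 10110100
----------
  11111100
Decimal: 216 | 180 = 252



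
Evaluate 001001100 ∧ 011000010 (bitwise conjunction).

AND: 1 only when both bits are 1
  001001100
& 011000010
-----------
  001000000
Decimal: 76 & 194 = 64



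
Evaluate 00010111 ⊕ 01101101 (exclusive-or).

XOR: 1 when bits differ
  00010111
^ 01101101
----------
  01111010
Decimal: 23 ^ 109 = 122



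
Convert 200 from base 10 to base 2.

Using repeated division by 2:
200 ÷ 2 = 100 remainder 0
100 ÷ 2 = 50 remainder 0
50 ÷ 2 = 25 remainder 0
25 ÷ 2 = 12 remainder 1
12 ÷ 2 = 6 remainder 0
6 ÷ 2 = 3 remainder 0
3 ÷ 2 = 1 remainder 1
1 ÷ 2 = 0 remainder 1
Reading remainders bottom to top: 11001000



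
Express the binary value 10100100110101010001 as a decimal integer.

Sum of powers of 2 for each 1-bit:
2^0 + 2^4 + 2^6 + 2^8 + 2^10 + 2^11 + 2^14 + 2^17 + 2^19
= 1 + 16 + 64 + 256 + 1024 + 2048 + 16384 + 131072 + 524288
= 675153



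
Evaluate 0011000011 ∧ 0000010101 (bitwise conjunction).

AND: 1 only when both bits are 1
  0011000011
& 0000010101
------------
  0000000001
Decimal: 195 & 21 = 1



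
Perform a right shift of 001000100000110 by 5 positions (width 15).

Original: 001000100000110 (decimal 4358)
Shift right by 5 positions
Drop the 5 low bits; fill with zeros on the left
Result: 000000010001000 (decimal 136)
Equivalent: 4358 >> 5 = 4358 ÷ 2^5 = 136



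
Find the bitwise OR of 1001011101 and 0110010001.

OR: 1 when either bit is 1
  1001011101
| 0110010001
------------
  1111011101
Decimal: 605 | 401 = 989



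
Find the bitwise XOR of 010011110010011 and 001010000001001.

XOR: 1 when bits differ
  010011110010011
^ 001010000001001
-----------------
  011001110011010
Decimal: 10131 ^ 5129 = 13210



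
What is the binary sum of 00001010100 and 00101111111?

Add column by column from the right: bit + bit + carry-in; write the sum mod 2, carry 1 when the sum is 2 or 3.
carry:  00011111000
        00001010100
+       00101111111
-------------------
       000111010011
(the carry out of the leftmost column, 0, becomes the leading bit)
Decimal check:
  00001010100 = 64 + 16 + 4 = 84
  00101111111 = 256 + 64 + 32 + 16 + 8 + 4 + 2 + 1 = 383
  84 + 383 = 467, and 000111010011 = 256 + 128 + 64 + 16 + 2 + 1 = 467 ✓



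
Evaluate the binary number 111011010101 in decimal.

Sum of powers of 2 for each 1-bit:
2^0 + 2^2 + 2^4 + 2^6 + 2^7 + 2^9 + 2^10 + 2^11
= 1 + 4 + 16 + 64 + 128 + 512 + 1024 + 2048
= 3797



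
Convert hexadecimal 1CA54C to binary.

Convert each hex digit to 4 bits:
  1 = 0001
  C = 1100
  A = 1010
  5 = 0101
  4 = 0100
  C = 1100
Concatenate: 000111001010010101001100



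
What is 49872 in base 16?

Using repeated division by 16 (digits 10–15 are A–F):
49872 ÷ 16 = 3117 remainder 0
3117 ÷ 16 = 194 remainder 13 (D)
194 ÷ 16 = 12 remainder 2
12 ÷ 16 = 0 remainder 12 (C)
Reading remainders bottom to top: C2D0



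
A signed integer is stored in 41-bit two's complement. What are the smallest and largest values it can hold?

For 41-bit two's complement:
Minimum: -2^40 = -1099511627776
Maximum: 2^40 - 1 = 1099511627775



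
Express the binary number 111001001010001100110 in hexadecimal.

Group into 4-bit nibbles from right:
  0001 = 1
  1100 = C
  1001 = 9
  0100 = 4
  0110 = 6
  0110 = 6
Result: 1C9466



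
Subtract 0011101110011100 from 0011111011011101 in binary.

Method 1 - Direct subtraction (column by column from the right: bit − bit − borrow-in; if negative, add 2 and borrow 1 from the next column):
borrow: 0000011000000000
        0011111011011101
-       0011101110011100
------------------------
        0000001101000001

Method 2 - Add two's complement:
Two's complement of 0011101110011100: invert → 1100010001100011, add 1 → 1100010001100100
  0011111011011101
+ 1100010001100100
------------------
 10000001101000001  (end carry out of the top bit = 1)
Discarding the end carry: 0000001101000001
Decimal check:
  0011111011011101 = 8192 + 4096 + 2048 + 1024 + 512 + 128 + 64 + 16 + 8 + 4 + 1 = 16093
  0011101110011100 = 8192 + 4096 + 2048 + 512 + 256 + 128 + 16 + 8 + 4 = 15260
  16093 - 15260 = 833, and 0000001101000001 = 512 + 256 + 64 + 1 = 833 ✓



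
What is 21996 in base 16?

Using repeated division by 16 (digits 10–15 are A–F):
21996 ÷ 16 = 1374 remainder 12 (C)
1374 ÷ 16 = 85 remainder 14 (E)
85 ÷ 16 = 5 remainder 5
5 ÷ 16 = 0 remainder 5
Reading remainders bottom to top: 55EC



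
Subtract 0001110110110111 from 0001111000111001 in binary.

Method 1 - Direct subtraction (column by column from the right: bit − bit − borrow-in; if negative, add 2 and borrow 1 from the next column):
borrow: 0000001100001100
        0001111000111001
-       0001110110110111
------------------------
        0000000010000010

Method 2 - Add two's complement:
Two's complement of 0001110110110111: invert → 1110001001001000, add 1 → 1110001001001001
  0001111000111001
+ 1110001001001001
------------------
 10000000010000010  (end carry out of the top bit = 1)
Discarding the end carry: 0000000010000010
Decimal check:
  0001111000111001 = 4096 + 2048 + 1024 + 512 + 32 + 16 + 8 + 1 = 7737
  0001110110110111 = 4096 + 2048 + 1024 + 256 + 128 + 32 + 16 + 4 + 2 + 1 = 7607
  7737 - 7607 = 130, and 0000000010000010 = 128 + 2 = 130 ✓



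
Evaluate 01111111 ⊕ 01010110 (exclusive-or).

XOR: 1 when bits differ
  01111111
^ 01010110
----------
  00101001
Decimal: 127 ^ 86 = 41



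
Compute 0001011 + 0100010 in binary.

Add column by column from the right: bit + bit + carry-in; write the sum mod 2, carry 1 when the sum is 2 or 3.
carry:  0000100
        0001011
+       0100010
---------------
       00101101
(the carry out of the leftmost column, 0, becomes the leading bit)
Decimal check:
  0001011 = 8 + 2 + 1 = 11
  0100010 = 32 + 2 = 34
  11 + 34 = 45, and 00101101 = 32 + 8 + 4 + 1 = 45 ✓



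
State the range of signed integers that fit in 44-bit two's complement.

For 44-bit two's complement:
Minimum: -2^43 = -8796093022208
Maximum: 2^43 - 1 = 8796093022207



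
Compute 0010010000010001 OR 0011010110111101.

OR: 1 when either bit is 1
  0010010000010001
| 0011010110111101
------------------
  0011010110111101
Decimal: 9233 | 13757 = 13757



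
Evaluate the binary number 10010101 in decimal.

Sum of powers of 2 for each 1-bit:
2^0 + 2^2 + 2^4 + 2^7
= 1 + 4 + 16 + 128
= 149



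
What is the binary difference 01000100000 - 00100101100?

Method 1 - Direct subtraction (column by column from the right: bit − bit − borrow-in; if negative, add 2 and borrow 1 from the next column):
borrow: 01111111000
        01000100000
-       00100101100
-------------------
        00011110100

Method 2 - Add two's complement:
Two's complement of 00100101100: invert → 11011010011, add 1 → 11011010100
  01000100000
+ 11011010100
-------------
 100011110100  (end carry out of the top bit = 1)
Discarding the end carry: 00011110100
Decimal check:
  01000100000 = 512 + 32 = 544
  00100101100 = 256 + 32 + 8 + 4 = 300
  544 - 300 = 244, and 00011110100 = 128 + 64 + 32 + 16 + 4 = 244 ✓



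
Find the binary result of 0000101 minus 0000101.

Method 1 - Direct subtraction (column by column from the right: bit − bit − borrow-in; if negative, add 2 and borrow 1 from the next column):
borrow: 0000000
        0000101
-       0000101
---------------
        0000000

Method 2 - Add two's complement:
Two's complement of 0000101: invert → 1111010, add 1 → 1111011
  0000101
+ 1111011
---------
 10000000  (end carry out of the top bit = 1)
Discarding the end carry: 0000000
Decimal check:
  0000101 = 4 + 1 = 5
  0000101 = 4 + 1 = 5
  5 - 5 = 0, and 0000000 = 0 ✓



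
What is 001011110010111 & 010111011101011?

AND: 1 only when both bits are 1
  001011110010111
& 010111011101011
-----------------
  000011010000011
Decimal: 6039 & 12011 = 1667



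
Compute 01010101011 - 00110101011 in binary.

Method 1 - Direct subtraction (column by column from the right: bit − bit − borrow-in; if negative, add 2 and borrow 1 from the next column):
borrow: 01000000000
        01010101011
-       00110101011
-------------------
        00100000000

Method 2 - Add two's complement:
Two's complement of 00110101011: invert → 11001010100, add 1 → 11001010101
  01010101011
+ 11001010101
-------------
 100100000000  (end carry out of the top bit = 1)
Discarding the end carry: 00100000000
Decimal check:
  01010101011 = 512 + 128 + 32 + 8 + 2 + 1 = 683
  00110101011 = 256 + 128 + 32 + 8 + 2 + 1 = 427
  683 - 427 = 256, and 00100000000 = 256 ✓



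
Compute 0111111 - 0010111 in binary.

Method 1 - Direct subtraction (column by column from the right: bit − bit − borrow-in; if negative, add 2 and borrow 1 from the next column):
borrow: 0000000
        0111111
-       0010111
---------------
        0101000

Method 2 - Add two's complement:
Two's complement of 0010111: invert → 1101000, add 1 → 1101001
  0111111
+ 1101001
---------
 10101000  (end carry out of the top bit = 1)
Discarding the end carry: 0101000
Decimal check:
  0111111 = 32 + 16 + 8 + 4 + 2 + 1 = 63
  0010111 = 16 + 4 + 2 + 1 = 23
  63 - 23 = 40, and 0101000 = 32 + 8 = 40 ✓



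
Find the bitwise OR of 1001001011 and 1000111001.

OR: 1 when either bit is 1
  1001001011
| 1000111001
------------
  1001111011
Decimal: 587 | 569 = 635



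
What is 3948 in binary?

Using repeated division by 2:
3948 ÷ 2 = 1974 remainder 0
1974 ÷ 2 = 987 remainder 0
987 ÷ 2 = 493 remainder 1
493 ÷ 2 = 246 remainder 1
246 ÷ 2 = 123 remainder 0
123 ÷ 2 = 61 remainder 1
61 ÷ 2 = 30 remainder 1
30 ÷ 2 = 15 remainder 0
15 ÷ 2 = 7 remainder 1
7 ÷ 2 = 3 remainder 1
3 ÷ 2 = 1 remainder 1
1 ÷ 2 = 0 remainder 1
Reading remainders bottom to top: 111101101100



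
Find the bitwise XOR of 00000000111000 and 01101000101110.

XOR: 1 when bits differ
  00000000111000
^ 01101000101110
----------------
  01101000010110
Decimal: 56 ^ 6702 = 6678



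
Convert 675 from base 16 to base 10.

Expand by place value (powers of 16):
675 = 6 × 16^2 + 7 × 16^1 + 5 × 16^0
= 6 × 256 + 7 × 16 + 5 × 1
= 1536 + 112 + 5
= 1653



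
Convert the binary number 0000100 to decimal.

Sum of powers of 2 for each 1-bit:
2^2
= 4
= 4



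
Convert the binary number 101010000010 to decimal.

Sum of powers of 2 for each 1-bit:
2^1 + 2^7 + 2^9 + 2^11
= 2 + 128 + 512 + 2048
= 2690



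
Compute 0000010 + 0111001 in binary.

Add column by column from the right: bit + bit + carry-in; write the sum mod 2, carry 1 when the sum is 2 or 3.
carry:  0000000
        0000010
+       0111001
---------------
       00111011
(the carry out of the leftmost column, 0, becomes the leading bit)
Decimal check:
  0000010 = 2
  0111001 = 32 + 16 + 8 + 1 = 57
  2 + 57 = 59, and 00111011 = 32 + 16 + 8 + 2 + 1 = 59 ✓



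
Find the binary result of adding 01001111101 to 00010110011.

Add column by column from the right: bit + bit + carry-in; write the sum mod 2, carry 1 when the sum is 2 or 3.
carry:  00111111110
        01001111101
+       00010110011
-------------------
       001100110000
(the carry out of the leftmost column, 0, becomes the leading bit)
Decimal check:
  01001111101 = 512 + 64 + 32 + 16 + 8 + 4 + 1 = 637
  00010110011 = 128 + 32 + 16 + 2 + 1 = 179
  637 + 179 = 816, and 001100110000 = 512 + 256 + 32 + 16 = 816 ✓



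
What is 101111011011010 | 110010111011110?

OR: 1 when either bit is 1
  101111011011010
| 110010111011110
-----------------
  111111111011110
Decimal: 24282 | 26078 = 32734



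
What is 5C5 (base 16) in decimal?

Expand by place value (powers of 16):
Digit values: C = 12
5C5 = 5 × 16^2 + 12 × 16^1 + 5 × 16^0
= 5 × 256 + 12 × 16 + 5 × 1
= 1280 + 192 + 5
= 1477



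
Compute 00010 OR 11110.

OR: 1 when either bit is 1
  00010
| 11110
-------
  11110
Decimal: 2 | 30 = 30



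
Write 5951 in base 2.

Using repeated division by 2:
5951 ÷ 2 = 2975 remainder 1
2975 ÷ 2 = 1487 remainder 1
1487 ÷ 2 = 743 remainder 1
743 ÷ 2 = 371 remainder 1
371 ÷ 2 = 185 remainder 1
185 ÷ 2 = 92 remainder 1
92 ÷ 2 = 46 remainder 0
46 ÷ 2 = 23 remainder 0
23 ÷ 2 = 11 remainder 1
11 ÷ 2 = 5 remainder 1
5 ÷ 2 = 2 remainder 1
2 ÷ 2 = 1 remainder 0
1 ÷ 2 = 0 remainder 1
Reading remainders bottom to top: 1011100111111



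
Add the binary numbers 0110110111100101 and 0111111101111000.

Add column by column from the right: bit + bit + carry-in; write the sum mod 2, carry 1 when the sum is 2 or 3.
carry:  1111111111000000
        0110110111100101
+       0111111101111000
------------------------
       01110110101011101
(the carry out of the leftmost column, 0, becomes the leading bit)
Decimal check:
  0110110111100101 = 16384 + 8192 + 2048 + 1024 + 256 + 128 + 64 + 32 + 4 + 1 = 28133
  0111111101111000 = 16384 + 8192 + 4096 + 2048 + 1024 + 512 + 256 + 64 + 32 + 16 + 8 = 32632
  28133 + 32632 = 60765, and 01110110101011101 = 32768 + 16384 + 8192 + 2048 + 1024 + 256 + 64 + 16 + 8 + 4 + 1 = 60765 ✓



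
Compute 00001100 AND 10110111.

AND: 1 only when both bits are 1
  00001100
& 10110111
----------
  00000100
Decimal: 12 & 183 = 4



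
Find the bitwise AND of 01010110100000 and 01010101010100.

AND: 1 only when both bits are 1
  01010110100000
& 01010101010100
----------------
  01010100000000
Decimal: 5536 & 5460 = 5376



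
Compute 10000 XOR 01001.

XOR: 1 when bits differ
  10000
^ 01001
-------
  11001
Decimal: 16 ^ 9 = 25



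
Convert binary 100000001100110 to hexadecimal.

Group into 4-bit nibbles from right:
  0100 = 4
  0000 = 0
  0110 = 6
  0110 = 6
Result: 4066



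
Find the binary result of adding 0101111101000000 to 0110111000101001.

Add column by column from the right: bit + bit + carry-in; write the sum mod 2, carry 1 when the sum is 2 or 3.
carry:  1111110000000000
        0101111101000000
+       0110111000101001
------------------------
       01100110101101001
(the carry out of the leftmost column, 0, becomes the leading bit)
Decimal check:
  0101111101000000 = 16384 + 4096 + 2048 + 1024 + 512 + 256 + 64 = 24384
  0110111000101001 = 16384 + 8192 + 2048 + 1024 + 512 + 32 + 8 + 1 = 28201
  24384 + 28201 = 52585, and 01100110101101001 = 32768 + 16384 + 2048 + 1024 + 256 + 64 + 32 + 8 + 1 = 52585 ✓



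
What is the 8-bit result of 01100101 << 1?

Original: 01100101 (decimal 101)
Shift left by 1 position
Append 1 zero on the right
Result: 11001010 (decimal 202)
Equivalent: 101 << 1 = 101 × 2^1 = 202



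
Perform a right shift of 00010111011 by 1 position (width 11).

Original: 00010111011 (decimal 187)
Shift right by 1 position
Drop the 1 low bit; fill with zero on the left
Result: 00001011101 (decimal 93)
Equivalent: 187 >> 1 = 187 ÷ 2^1 = 93



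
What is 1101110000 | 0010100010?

OR: 1 when either bit is 1
  1101110000
| 0010100010
------------
  1111110010
Decimal: 880 | 162 = 1010



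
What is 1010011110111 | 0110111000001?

OR: 1 when either bit is 1
  1010011110111
| 0110111000001
---------------
  1110111110111
Decimal: 5367 | 3521 = 7671



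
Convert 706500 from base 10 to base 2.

Using repeated division by 2:
706500 ÷ 2 = 353250 remainder 0
353250 ÷ 2 = 176625 remainder 0
176625 ÷ 2 = 88312 remainder 1
88312 ÷ 2 = 44156 remainder 0
44156 ÷ 2 = 22078 remainder 0
22078 ÷ 2 = 11039 remainder 0
11039 ÷ 2 = 5519 remainder 1
5519 ÷ 2 = 2759 remainder 1
2759 ÷ 2 = 1379 remainder 1
1379 ÷ 2 = 689 remainder 1
689 ÷ 2 = 344 remainder 1
344 ÷ 2 = 172 remainder 0
172 ÷ 2 = 86 remainder 0
86 ÷ 2 = 43 remainder 0
43 ÷ 2 = 21 remainder 1
21 ÷ 2 = 10 remainder 1
10 ÷ 2 = 5 remainder 0
5 ÷ 2 = 2 remainder 1
2 ÷ 2 = 1 remainder 0
1 ÷ 2 = 0 remainder 1
Reading remainders bottom to top: 10101100011111000100



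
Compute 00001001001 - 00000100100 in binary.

Method 1 - Direct subtraction (column by column from the right: bit − bit − borrow-in; if negative, add 2 and borrow 1 from the next column):
borrow: 00001001000
        00001001001
-       00000100100
-------------------
        00000100101

Method 2 - Add two's complement:
Two's complement of 00000100100: invert → 11111011011, add 1 → 11111011100
  00001001001
+ 11111011100
-------------
 100000100101  (end carry out of the top bit = 1)
Discarding the end carry: 00000100101
Decimal check:
  00001001001 = 64 + 8 + 1 = 73
  00000100100 = 32 + 4 = 36
  73 - 36 = 37, and 00000100101 = 32 + 4 + 1 = 37 ✓



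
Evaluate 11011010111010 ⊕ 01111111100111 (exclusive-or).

XOR: 1 when bits differ
  11011010111010
^ 01111111100111
----------------
  10100101011101
Decimal: 14010 ^ 8167 = 10589



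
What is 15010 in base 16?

Using repeated division by 16 (digits 10–15 are A–F):
15010 ÷ 16 = 938 remainder 2
938 ÷ 16 = 58 remainder 10 (A)
58 ÷ 16 = 3 remainder 10 (A)
3 ÷ 16 = 0 remainder 3
Reading remainders bottom to top: 3AA2



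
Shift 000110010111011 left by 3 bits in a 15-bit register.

Original: 000110010111011 (decimal 3259)
Shift left by 3 positions
Append 3 zeros on the right
Result: 110010111011000 (decimal 26072)
Equivalent: 3259 << 3 = 3259 × 2^3 = 26072



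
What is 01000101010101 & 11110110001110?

AND: 1 only when both bits are 1
  01000101010101
& 11110110001110
----------------
  01000100000100
Decimal: 4437 & 15758 = 4356



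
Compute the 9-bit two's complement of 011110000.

Original: 011110000
Step 1 - Invert all bits: 100001111
Step 2 - Add 1: 100010000
Verification: 011110000 + 100010000 = 1000000000; discarding the end carry (carry out of the top bit) leaves the 9-bit value 000000000, as required for x + (-x)



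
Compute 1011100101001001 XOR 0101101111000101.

XOR: 1 when bits differ
  1011100101001001
^ 0101101111000101
------------------
  1110001010001100
Decimal: 47433 ^ 23493 = 57996



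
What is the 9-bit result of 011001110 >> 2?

Original: 011001110 (decimal 206)
Shift right by 2 positions
Drop the 2 low bits; fill with zeros on the left
Result: 000110011 (decimal 51)
Equivalent: 206 >> 2 = 206 ÷ 2^2 = 51



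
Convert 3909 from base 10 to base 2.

Using repeated division by 2:
3909 ÷ 2 = 1954 remainder 1
1954 ÷ 2 = 977 remainder 0
977 ÷ 2 = 488 remainder 1
488 ÷ 2 = 244 remainder 0
244 ÷ 2 = 122 remainder 0
122 ÷ 2 = 61 remainder 0
61 ÷ 2 = 30 remainder 1
30 ÷ 2 = 15 remainder 0
15 ÷ 2 = 7 remainder 1
7 ÷ 2 = 3 remainder 1
3 ÷ 2 = 1 remainder 1
1 ÷ 2 = 0 remainder 1
Reading remainders bottom to top: 111101000101



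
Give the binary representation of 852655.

Using repeated division by 2:
852655 ÷ 2 = 426327 remainder 1
426327 ÷ 2 = 213163 remainder 1
213163 ÷ 2 = 106581 remainder 1
106581 ÷ 2 = 53290 remainder 1
53290 ÷ 2 = 26645 remainder 0
26645 ÷ 2 = 13322 remainder 1
13322 ÷ 2 = 6661 remainder 0
6661 ÷ 2 = 3330 remainder 1
3330 ÷ 2 = 1665 remainder 0
1665 ÷ 2 = 832 remainder 1
832 ÷ 2 = 416 remainder 0
416 ÷ 2 = 208 remainder 0
208 ÷ 2 = 104 remainder 0
104 ÷ 2 = 52 remainder 0
52 ÷ 2 = 26 remainder 0
26 ÷ 2 = 13 remainder 0
13 ÷ 2 = 6 remainder 1
6 ÷ 2 = 3 remainder 0
3 ÷ 2 = 1 remainder 1
1 ÷ 2 = 0 remainder 1
Reading remainders bottom to top: 11010000001010101111



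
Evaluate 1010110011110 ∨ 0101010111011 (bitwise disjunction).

OR: 1 when either bit is 1
  1010110011110
| 0101010111011
---------------
  1111110111111
Decimal: 5534 | 2747 = 8127



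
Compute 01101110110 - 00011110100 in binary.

Method 1 - Direct subtraction (column by column from the right: bit − bit − borrow-in; if negative, add 2 and borrow 1 from the next column):
borrow: 00100000000
        01101110110
-       00011110100
-------------------
        01010000010

Method 2 - Add two's complement:
Two's complement of 00011110100: invert → 11100001011, add 1 → 11100001100
  01101110110
+ 11100001100
-------------
 101010000010  (end carry out of the top bit = 1)
Discarding the end carry: 01010000010
Decimal check:
  01101110110 = 512 + 256 + 64 + 32 + 16 + 4 + 2 = 886
  00011110100 = 128 + 64 + 32 + 16 + 4 = 244
  886 - 244 = 642, and 01010000010 = 512 + 128 + 2 = 642 ✓



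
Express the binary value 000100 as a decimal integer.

Sum of powers of 2 for each 1-bit:
2^2
= 4
= 4



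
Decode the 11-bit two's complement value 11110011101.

Binary: 11110011101
Sign bit: 1 (negative)
Invert: 00001100010
Add 1:  00001100011
Magnitude: 00001100011 = 64 + 32 + 2 + 1 = 99
Value: -99



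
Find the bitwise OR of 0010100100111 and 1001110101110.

OR: 1 when either bit is 1
  0010100100111
| 1001110101110
---------------
  1011110101111
Decimal: 1319 | 5038 = 6063



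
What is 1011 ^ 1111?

XOR: 1 when bits differ
  1011
^ 1111
------
  0100
Decimal: 11 ^ 15 = 4



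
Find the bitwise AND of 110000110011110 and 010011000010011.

AND: 1 only when both bits are 1
  110000110011110
& 010011000010011
-----------------
  010000000010010
Decimal: 24990 & 9747 = 8210



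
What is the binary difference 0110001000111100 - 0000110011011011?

Method 1 - Direct subtraction (column by column from the right: bit − bit − borrow-in; if negative, add 2 and borrow 1 from the next column):
borrow: 0011101110000110
        0110001000111100
-       0000110011011011
------------------------
        0101010101100001

Method 2 - Add two's complement:
Two's complement of 0000110011011011: invert → 1111001100100100, add 1 → 1111001100100101
  0110001000111100
+ 1111001100100101
------------------
 10101010101100001  (end carry out of the top bit = 1)
Discarding the end carry: 0101010101100001
Decimal check:
  0110001000111100 = 16384 + 8192 + 512 + 32 + 16 + 8 + 4 = 25148
  0000110011011011 = 2048 + 1024 + 128 + 64 + 16 + 8 + 2 + 1 = 3291
  25148 - 3291 = 21857, and 0101010101100001 = 16384 + 4096 + 1024 + 256 + 64 + 32 + 1 = 21857 ✓



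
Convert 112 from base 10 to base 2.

Using repeated division by 2:
112 ÷ 2 = 56 remainder 0
56 ÷ 2 = 28 remainder 0
28 ÷ 2 = 14 remainder 0
14 ÷ 2 = 7 remainder 0
7 ÷ 2 = 3 remainder 1
3 ÷ 2 = 1 remainder 1
1 ÷ 2 = 0 remainder 1
Reading remainders bottom to top: 1110000



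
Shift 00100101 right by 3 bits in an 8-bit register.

Original: 00100101 (decimal 37)
Shift right by 3 positions
Drop the 3 low bits; fill with zeros on the left
Result: 00000100 (decimal 4)
Equivalent: 37 >> 3 = 37 ÷ 2^3 = 4



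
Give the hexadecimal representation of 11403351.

Using repeated division by 16 (digits 10–15 are A–F):
11403351 ÷ 16 = 712709 remainder 7
712709 ÷ 16 = 44544 remainder 5
44544 ÷ 16 = 2784 remainder 0
2784 ÷ 16 = 174 remainder 0
174 ÷ 16 = 10 remainder 14 (E)
10 ÷ 16 = 0 remainder 10 (A)
Reading remainders bottom to top: AE0057



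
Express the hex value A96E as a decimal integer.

Expand by place value (powers of 16):
Digit values: A = 10, E = 14
A96E = 10 × 16^3 + 9 × 16^2 + 6 × 16^1 + 14 × 16^0
= 10 × 4096 + 9 × 256 + 6 × 16 + 14 × 1
= 40960 + 2304 + 96 + 14
= 43374



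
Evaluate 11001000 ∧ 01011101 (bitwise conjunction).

AND: 1 only when both bits are 1
  11001000
& 01011101
----------
  01001000
Decimal: 200 & 93 = 72



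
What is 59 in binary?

Using repeated division by 2:
59 ÷ 2 = 29 remainder 1
29 ÷ 2 = 14 remainder 1
14 ÷ 2 = 7 remainder 0
7 ÷ 2 = 3 remainder 1
3 ÷ 2 = 1 remainder 1
1 ÷ 2 = 0 remainder 1
Reading remainders bottom to top: 111011



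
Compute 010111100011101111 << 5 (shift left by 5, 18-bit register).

Original: 010111100011101111 (decimal 96495)
Shift left by 5 positions
Append 5 zeros on the right and drop the 5 high bits that overflow the 18-bit width
Result: 110001110111100000 (decimal 204256)
Equivalent: 96495 << 5 = 96495 × 2^5 = 3087840, truncated to 18 bits = 204256



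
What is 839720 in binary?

Using repeated division by 2:
839720 ÷ 2 = 419860 remainder 0
419860 ÷ 2 = 209930 remainder 0
209930 ÷ 2 = 104965 remainder 0
104965 ÷ 2 = 52482 remainder 1
52482 ÷ 2 = 26241 remainder 0
26241 ÷ 2 = 13120 remainder 1
13120 ÷ 2 = 6560 remainder 0
6560 ÷ 2 = 3280 remainder 0
3280 ÷ 2 = 1640 remainder 0
1640 ÷ 2 = 820 remainder 0
820 ÷ 2 = 410 remainder 0
410 ÷ 2 = 205 remainder 0
205 ÷ 2 = 102 remainder 1
102 ÷ 2 = 51 remainder 0
51 ÷ 2 = 25 remainder 1
25 ÷ 2 = 12 remainder 1
12 ÷ 2 = 6 remainder 0
6 ÷ 2 = 3 remainder 0
3 ÷ 2 = 1 remainder 1
1 ÷ 2 = 0 remainder 1
Reading remainders bottom to top: 11001101000000101000



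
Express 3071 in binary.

Using repeated division by 2:
3071 ÷ 2 = 1535 remainder 1
1535 ÷ 2 = 767 remainder 1
767 ÷ 2 = 383 remainder 1
383 ÷ 2 = 191 remainder 1
191 ÷ 2 = 95 remainder 1
95 ÷ 2 = 47 remainder 1
47 ÷ 2 = 23 remainder 1
23 ÷ 2 = 11 remainder 1
11 ÷ 2 = 5 remainder 1
5 ÷ 2 = 2 remainder 1
2 ÷ 2 = 1 remainder 0
1 ÷ 2 = 0 remainder 1
Reading remainders bottom to top: 101111111111



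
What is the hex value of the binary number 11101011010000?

Group into 4-bit nibbles from right:
  0011 = 3
  1010 = A
  1101 = D
  0000 = 0
Result: 3AD0



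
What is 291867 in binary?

Using repeated division by 2:
291867 ÷ 2 = 145933 remainder 1
145933 ÷ 2 = 72966 remainder 1
72966 ÷ 2 = 36483 remainder 0
36483 ÷ 2 = 18241 remainder 1
18241 ÷ 2 = 9120 remainder 1
9120 ÷ 2 = 4560 remainder 0
4560 ÷ 2 = 2280 remainder 0
2280 ÷ 2 = 1140 remainder 0
1140 ÷ 2 = 570 remainder 0
570 ÷ 2 = 285 remainder 0
285 ÷ 2 = 142 remainder 1
142 ÷ 2 = 71 remainder 0
71 ÷ 2 = 35 remainder 1
35 ÷ 2 = 17 remainder 1
17 ÷ 2 = 8 remainder 1
8 ÷ 2 = 4 remainder 0
4 ÷ 2 = 2 remainder 0
2 ÷ 2 = 1 remainder 0
1 ÷ 2 = 0 remainder 1
Reading remainders bottom to top: 1000111010000011011



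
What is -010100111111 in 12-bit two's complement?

Original: 010100111111
Step 1 - Invert all bits: 101011000000
Step 2 - Add 1: 101011000001
Verification: 010100111111 + 101011000001 = 1000000000000; discarding the end carry (carry out of the top bit) leaves the 12-bit value 000000000000, as required for x + (-x)



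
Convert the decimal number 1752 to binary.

Using repeated division by 2:
1752 ÷ 2 = 876 remainder 0
876 ÷ 2 = 438 remainder 0
438 ÷ 2 = 219 remainder 0
219 ÷ 2 = 109 remainder 1
109 ÷ 2 = 54 remainder 1
54 ÷ 2 = 27 remainder 0
27 ÷ 2 = 13 remainder 1
13 ÷ 2 = 6 remainder 1
6 ÷ 2 = 3 remainder 0
3 ÷ 2 = 1 remainder 1
1 ÷ 2 = 0 remainder 1
Reading remainders bottom to top: 11011011000



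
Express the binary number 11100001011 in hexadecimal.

Group into 4-bit nibbles from right:
  0111 = 7
  0000 = 0
  1011 = B
Result: 70B



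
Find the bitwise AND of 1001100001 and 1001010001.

AND: 1 only when both bits are 1
  1001100001
& 1001010001
------------
  1001000001
Decimal: 609 & 593 = 577



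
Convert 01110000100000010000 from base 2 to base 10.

Sum of powers of 2 for each 1-bit:
2^4 + 2^11 + 2^16 + 2^17 + 2^18
= 16 + 2048 + 65536 + 131072 + 262144
= 460816



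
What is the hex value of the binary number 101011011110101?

Group into 4-bit nibbles from right:
  0101 = 5
  0110 = 6
  1111 = F
  0101 = 5
Result: 56F5



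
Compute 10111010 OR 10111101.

OR: 1 when either bit is 1
  10111010
| 10111101
----------
  10111111
Decimal: 186 | 189 = 191



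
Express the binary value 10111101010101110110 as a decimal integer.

Sum of powers of 2 for each 1-bit:
2^1 + 2^2 + 2^4 + 2^5 + 2^6 + 2^8 + 2^10 + 2^12 + 2^14 + 2^15 + 2^16 + 2^17 + 2^19
= 2 + 4 + 16 + 32 + 64 + 256 + 1024 + 4096 + 16384 + 32768 + 65536 + 131072 + 524288
= 775542



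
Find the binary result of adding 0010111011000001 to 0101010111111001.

Add column by column from the right: bit + bit + carry-in; write the sum mod 2, carry 1 when the sum is 2 or 3.
carry:  1111111110000010
        0010111011000001
+       0101010111111001
------------------------
       01000010010111010
(the carry out of the leftmost column, 0, becomes the leading bit)
Decimal check:
  0010111011000001 = 8192 + 2048 + 1024 + 512 + 128 + 64 + 1 = 11969
  0101010111111001 = 16384 + 4096 + 1024 + 256 + 128 + 64 + 32 + 16 + 8 + 1 = 22009
  11969 + 22009 = 33978, and 01000010010111010 = 32768 + 1024 + 128 + 32 + 16 + 8 + 2 = 33978 ✓



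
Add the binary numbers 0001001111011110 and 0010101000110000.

Add column by column from the right: bit + bit + carry-in; write the sum mod 2, carry 1 when the sum is 2 or 3.
carry:  0000011111100000
        0001001111011110
+       0010101000110000
------------------------
       00011111000001110
(the carry out of the leftmost column, 0, becomes the leading bit)
Decimal check:
  0001001111011110 = 4096 + 512 + 256 + 128 + 64 + 16 + 8 + 4 + 2 = 5086
  0010101000110000 = 8192 + 2048 + 512 + 32 + 16 = 10800
  5086 + 10800 = 15886, and 00011111000001110 = 8192 + 4096 + 2048 + 1024 + 512 + 8 + 4 + 2 = 15886 ✓



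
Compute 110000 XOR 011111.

XOR: 1 when bits differ
  110000
^ 011111
--------
  101111
Decimal: 48 ^ 31 = 47



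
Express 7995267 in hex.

Using repeated division by 16 (digits 10–15 are A–F):
7995267 ÷ 16 = 499704 remainder 3
499704 ÷ 16 = 31231 remainder 8
31231 ÷ 16 = 1951 remainder 15 (F)
1951 ÷ 16 = 121 remainder 15 (F)
121 ÷ 16 = 7 remainder 9
7 ÷ 16 = 0 remainder 7
Reading remainders bottom to top: 79FF83



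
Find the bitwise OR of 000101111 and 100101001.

OR: 1 when either bit is 1
  000101111
| 100101001
-----------
  100101111
Decimal: 47 | 297 = 303



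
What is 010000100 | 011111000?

OR: 1 when either bit is 1
  010000100
| 011111000
-----------
  011111100
Decimal: 132 | 248 = 252



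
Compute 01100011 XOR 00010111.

XOR: 1 when bits differ
  01100011
^ 00010111
----------
  01110100
Decimal: 99 ^ 23 = 116



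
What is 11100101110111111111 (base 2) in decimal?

Sum of powers of 2 for each 1-bit:
2^0 + 2^1 + 2^2 + 2^3 + 2^4 + 2^5 + 2^6 + 2^7 + 2^8 + 2^10 + 2^11 + 2^12 + 2^14 + 2^17 + 2^18 + 2^19
= 1 + 2 + 4 + 8 + 16 + 32 + 64 + 128 + 256 + 1024 + 2048 + 4096 + 16384 + 131072 + 262144 + 524288
= 941567



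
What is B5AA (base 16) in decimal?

Expand by place value (powers of 16):
Digit values: B = 11, A = 10
B5AA = 11 × 16^3 + 5 × 16^2 + 10 × 16^1 + 10 × 16^0
= 11 × 4096 + 5 × 256 + 10 × 16 + 10 × 1
= 45056 + 1280 + 160 + 10
= 46506



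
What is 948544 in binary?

Using repeated division by 2:
948544 ÷ 2 = 474272 remainder 0
474272 ÷ 2 = 237136 remainder 0
237136 ÷ 2 = 118568 remainder 0
118568 ÷ 2 = 59284 remainder 0
59284 ÷ 2 = 29642 remainder 0
29642 ÷ 2 = 14821 remainder 0
14821 ÷ 2 = 7410 remainder 1
7410 ÷ 2 = 3705 remainder 0
3705 ÷ 2 = 1852 remainder 1
1852 ÷ 2 = 926 remainder 0
926 ÷ 2 = 463 remainder 0
463 ÷ 2 = 231 remainder 1
231 ÷ 2 = 115 remainder 1
115 ÷ 2 = 57 remainder 1
57 ÷ 2 = 28 remainder 1
28 ÷ 2 = 14 remainder 0
14 ÷ 2 = 7 remainder 0
7 ÷ 2 = 3 remainder 1
3 ÷ 2 = 1 remainder 1
1 ÷ 2 = 0 remainder 1
Reading remainders bottom to top: 11100111100101000000



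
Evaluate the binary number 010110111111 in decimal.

Sum of powers of 2 for each 1-bit:
2^0 + 2^1 + 2^2 + 2^3 + 2^4 + 2^5 + 2^7 + 2^8 + 2^10
= 1 + 2 + 4 + 8 + 16 + 32 + 128 + 256 + 1024
= 1471



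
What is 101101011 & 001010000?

AND: 1 only when both bits are 1
  101101011
& 001010000
-----------
  001000000
Decimal: 363 & 80 = 64



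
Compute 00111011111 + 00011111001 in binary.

Add column by column from the right: bit + bit + carry-in; write the sum mod 2, carry 1 when the sum is 2 or 3.
carry:  01111111110
        00111011111
+       00011111001
-------------------
       001011011000
(the carry out of the leftmost column, 0, becomes the leading bit)
Decimal check:
  00111011111 = 256 + 128 + 64 + 16 + 8 + 4 + 2 + 1 = 479
  00011111001 = 128 + 64 + 32 + 16 + 8 + 1 = 249
  479 + 249 = 728, and 001011011000 = 512 + 128 + 64 + 16 + 8 = 728 ✓



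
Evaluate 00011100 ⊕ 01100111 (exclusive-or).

XOR: 1 when bits differ
  00011100
^ 01100111
----------
  01111011
Decimal: 28 ^ 103 = 123



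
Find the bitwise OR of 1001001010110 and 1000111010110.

OR: 1 when either bit is 1
  1001001010110
| 1000111010110
---------------
  1001111010110
Decimal: 4694 | 4566 = 5078



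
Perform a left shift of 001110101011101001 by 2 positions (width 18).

Original: 001110101011101001 (decimal 60137)
Shift left by 2 positions
Append 2 zeros on the right
Result: 111010101110100100 (decimal 240548)
Equivalent: 60137 << 2 = 60137 × 2^2 = 240548



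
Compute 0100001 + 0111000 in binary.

Add column by column from the right: bit + bit + carry-in; write the sum mod 2, carry 1 when the sum is 2 or 3.
carry:  1000000
        0100001
+       0111000
---------------
       01011001
(the carry out of the leftmost column, 0, becomes the leading bit)
Decimal check:
  0100001 = 32 + 1 = 33
  0111000 = 32 + 16 + 8 = 56
  33 + 56 = 89, and 01011001 = 64 + 16 + 8 + 1 = 89 ✓



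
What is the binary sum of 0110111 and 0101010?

Add column by column from the right: bit + bit + carry-in; write the sum mod 2, carry 1 when the sum is 2 or 3.
carry:  1111100
        0110111
+       0101010
---------------
       01100001
(the carry out of the leftmost column, 0, becomes the leading bit)
Decimal check:
  0110111 = 32 + 16 + 4 + 2 + 1 = 55
  0101010 = 32 + 8 + 2 = 42
  55 + 42 = 97, and 01100001 = 64 + 32 + 1 = 97 ✓



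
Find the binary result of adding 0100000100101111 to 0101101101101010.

Add column by column from the right: bit + bit + carry-in; write the sum mod 2, carry 1 when the sum is 2 or 3.
carry:  1000011011011100
        0100000100101111
+       0101101101101010
------------------------
       01001110010011001
(the carry out of the leftmost column, 0, becomes the leading bit)
Decimal check:
  0100000100101111 = 16384 + 256 + 32 + 8 + 4 + 2 + 1 = 16687
  0101101101101010 = 16384 + 4096 + 2048 + 512 + 256 + 64 + 32 + 8 + 2 = 23402
  16687 + 23402 = 40089, and 01001110010011001 = 32768 + 4096 + 2048 + 1024 + 128 + 16 + 8 + 1 = 40089 ✓



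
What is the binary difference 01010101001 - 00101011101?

Method 1 - Direct subtraction (column by column from the right: bit − bit − borrow-in; if negative, add 2 and borrow 1 from the next column):
borrow: 01010111000
        01010101001
-       00101011101
-------------------
        00101001100

Method 2 - Add two's complement:
Two's complement of 00101011101: invert → 11010100010, add 1 → 11010100011
  01010101001
+ 11010100011
-------------
 100101001100  (end carry out of the top bit = 1)
Discarding the end carry: 00101001100
Decimal check:
  01010101001 = 512 + 128 + 32 + 8 + 1 = 681
  00101011101 = 256 + 64 + 16 + 8 + 4 + 1 = 349
  681 - 349 = 332, and 00101001100 = 256 + 64 + 8 + 4 = 332 ✓



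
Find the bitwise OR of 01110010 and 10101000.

OR: 1 when either bit is 1
  01110010
| 10101000
----------
  11111010
Decimal: 114 | 168 = 250

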